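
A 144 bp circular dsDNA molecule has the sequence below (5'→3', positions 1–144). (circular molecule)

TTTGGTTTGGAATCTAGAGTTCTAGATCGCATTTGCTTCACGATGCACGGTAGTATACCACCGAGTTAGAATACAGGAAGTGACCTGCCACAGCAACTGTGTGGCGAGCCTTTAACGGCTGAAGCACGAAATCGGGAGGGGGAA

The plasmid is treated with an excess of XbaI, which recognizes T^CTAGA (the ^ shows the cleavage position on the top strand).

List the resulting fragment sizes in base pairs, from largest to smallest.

136, 8 bp

XbaI sites (TCTAGA) start at positions 13, 21.
XbaI cuts after the first base of each site, so after positions 13, 21.
Circular molecule, 2 cuts → 2 fragments:
  14–21 → 8 bp
  22–144 then 1–13 → 123 + 13 = 136 bp
Sorted largest to smallest: 136, 8 bp.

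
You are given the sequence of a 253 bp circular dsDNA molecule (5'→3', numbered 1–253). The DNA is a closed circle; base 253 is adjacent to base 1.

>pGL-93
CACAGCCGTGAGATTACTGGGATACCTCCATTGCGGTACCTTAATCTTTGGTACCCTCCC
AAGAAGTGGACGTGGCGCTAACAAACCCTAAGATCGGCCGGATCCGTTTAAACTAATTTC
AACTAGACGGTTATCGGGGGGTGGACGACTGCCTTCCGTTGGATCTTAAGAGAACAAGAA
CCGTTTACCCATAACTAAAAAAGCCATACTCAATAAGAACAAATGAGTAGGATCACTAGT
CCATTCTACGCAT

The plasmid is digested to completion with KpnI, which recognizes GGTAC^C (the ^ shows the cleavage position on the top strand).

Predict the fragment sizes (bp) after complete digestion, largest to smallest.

KpnI sites (GGTACC) start at positions 35, 50.
KpnI cuts after base 5 of each site (before the last base), so after positions 39, 54.
Circular molecule, 2 cuts → 2 fragments:
  40–54 → 15 bp
  55–253 then 1–39 → 199 + 39 = 238 bp
Sorted largest to smallest: 238, 15 bp.

238, 15 bp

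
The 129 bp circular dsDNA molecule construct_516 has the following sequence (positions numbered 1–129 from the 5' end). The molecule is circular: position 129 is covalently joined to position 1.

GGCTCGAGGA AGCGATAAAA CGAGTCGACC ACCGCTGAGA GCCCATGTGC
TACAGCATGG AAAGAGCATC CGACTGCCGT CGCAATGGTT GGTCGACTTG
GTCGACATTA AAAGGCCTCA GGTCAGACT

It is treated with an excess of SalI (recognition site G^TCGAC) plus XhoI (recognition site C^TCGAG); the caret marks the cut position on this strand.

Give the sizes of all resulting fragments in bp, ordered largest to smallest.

SalI sites (GTCGAC) start at positions 24, 92, 101.
SalI cuts after the first base of each site, so after positions 24, 92, 101.
The XhoI site (CTCGAG) starts at position 3.
XhoI cuts after the first base of each site, so after position 3.
Combined cut positions: 3, 24, 92, 101.
Circular molecule, 4 cuts → 4 fragments:
  4–24 → 21 bp
  25–92 → 68 bp
  93–101 → 9 bp
  102–129 then 1–3 → 28 + 3 = 31 bp
Sorted largest to smallest: 68, 31, 21, 9 bp.

68, 31, 21, 9 bp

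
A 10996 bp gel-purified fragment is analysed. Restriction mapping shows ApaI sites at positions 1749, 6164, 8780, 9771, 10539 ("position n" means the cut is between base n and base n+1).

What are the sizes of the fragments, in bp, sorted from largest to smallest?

Linear molecule, 5 cuts → 6 fragments:
  1749 − 0 = 1749 bp
  6164 − 1749 = 4415 bp
  8780 − 6164 = 2616 bp
  9771 − 8780 = 991 bp
  10539 − 9771 = 768 bp
  10996 − 10539 = 457 bp
Sorted largest to smallest: 4415, 2616, 1749, 991, 768, 457 bp.

4415, 2616, 1749, 991, 768, 457 bp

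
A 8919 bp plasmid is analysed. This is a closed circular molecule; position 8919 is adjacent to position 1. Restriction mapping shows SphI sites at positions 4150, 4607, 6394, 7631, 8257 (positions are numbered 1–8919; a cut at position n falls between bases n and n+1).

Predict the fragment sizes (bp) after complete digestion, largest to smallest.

Circular molecule, 5 cuts → 5 fragments:
  4607 − 4150 = 457 bp
  6394 − 4607 = 1787 bp
  7631 − 6394 = 1237 bp
  8257 − 7631 = 626 bp
  wrap: 8919 − 8257 + 4150 = 4812 bp
Sorted largest to smallest: 4812, 1787, 1237, 626, 457 bp.

4812, 1787, 1237, 626, 457 bp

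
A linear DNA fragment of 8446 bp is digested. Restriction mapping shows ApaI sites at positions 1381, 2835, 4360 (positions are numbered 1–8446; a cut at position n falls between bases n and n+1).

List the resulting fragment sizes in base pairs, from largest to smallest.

Linear molecule, 3 cuts → 4 fragments:
  1381 − 0 = 1381 bp
  2835 − 1381 = 1454 bp
  4360 − 2835 = 1525 bp
  8446 − 4360 = 4086 bp
Sorted largest to smallest: 4086, 1525, 1454, 1381 bp.

4086, 1525, 1454, 1381 bp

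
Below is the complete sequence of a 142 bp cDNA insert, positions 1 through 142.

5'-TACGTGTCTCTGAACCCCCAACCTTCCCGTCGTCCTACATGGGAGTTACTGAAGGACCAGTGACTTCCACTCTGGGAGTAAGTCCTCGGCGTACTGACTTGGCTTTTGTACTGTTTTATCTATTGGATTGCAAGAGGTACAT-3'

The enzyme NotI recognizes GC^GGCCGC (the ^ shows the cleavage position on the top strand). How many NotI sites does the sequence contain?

No occurrence of GCGGCCGC is present in the sequence.
NotI does not cut: 0 sites.

0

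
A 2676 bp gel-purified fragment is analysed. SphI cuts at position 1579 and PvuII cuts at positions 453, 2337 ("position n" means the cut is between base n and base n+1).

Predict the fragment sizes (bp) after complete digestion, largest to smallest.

1126, 758, 453, 339 bp

Combined cut positions (sorted): 453, 1579, 2337.
Linear molecule, 3 cuts → 4 fragments:
  453 − 0 = 453 bp
  1579 − 453 = 1126 bp
  2337 − 1579 = 758 bp
  2676 − 2337 = 339 bp
Sorted largest to smallest: 1126, 758, 453, 339 bp.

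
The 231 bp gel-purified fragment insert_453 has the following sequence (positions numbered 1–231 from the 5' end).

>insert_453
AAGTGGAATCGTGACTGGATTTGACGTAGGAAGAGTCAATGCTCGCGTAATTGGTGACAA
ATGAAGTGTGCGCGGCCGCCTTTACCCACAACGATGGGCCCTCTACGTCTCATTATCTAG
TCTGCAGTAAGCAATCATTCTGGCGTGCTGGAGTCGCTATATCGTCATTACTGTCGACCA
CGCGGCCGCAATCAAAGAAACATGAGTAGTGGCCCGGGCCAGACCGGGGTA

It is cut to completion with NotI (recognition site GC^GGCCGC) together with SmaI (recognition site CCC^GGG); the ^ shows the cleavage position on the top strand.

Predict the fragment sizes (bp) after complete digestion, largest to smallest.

110, 73, 32, 16 bp

NotI sites (GCGGCCGC) start at positions 72, 182.
NotI cuts after base 2 of each site, so after positions 73, 183.
The SmaI site (CCCGGG) starts at position 213.
SmaI cuts after base 3 of each site, so after position 215.
Combined cut positions: 73, 183, 215.
Linear molecule, 3 cuts → 4 fragments:
  1–73 → 73 bp
  74–183 → 110 bp
  184–215 → 32 bp
  216–231 → 16 bp
Sorted largest to smallest: 110, 73, 32, 16 bp.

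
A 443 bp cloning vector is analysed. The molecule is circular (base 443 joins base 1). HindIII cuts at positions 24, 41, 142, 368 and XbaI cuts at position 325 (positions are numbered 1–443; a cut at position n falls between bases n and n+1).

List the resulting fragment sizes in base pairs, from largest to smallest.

183, 101, 99, 43, 17 bp

Combined cut positions (sorted): 24, 41, 142, 325, 368.
Circular molecule, 5 cuts → 5 fragments:
  41 − 24 = 17 bp
  142 − 41 = 101 bp
  325 − 142 = 183 bp
  368 − 325 = 43 bp
  wrap: 443 − 368 + 24 = 99 bp
Sorted largest to smallest: 183, 101, 99, 43, 17 bp.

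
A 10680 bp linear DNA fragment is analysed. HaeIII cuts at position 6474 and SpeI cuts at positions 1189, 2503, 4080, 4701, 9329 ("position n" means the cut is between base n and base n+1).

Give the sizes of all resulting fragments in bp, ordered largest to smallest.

Combined cut positions (sorted): 1189, 2503, 4080, 4701, 6474, 9329.
Linear molecule, 6 cuts → 7 fragments:
  1189 − 0 = 1189 bp
  2503 − 1189 = 1314 bp
  4080 − 2503 = 1577 bp
  4701 − 4080 = 621 bp
  6474 − 4701 = 1773 bp
  9329 − 6474 = 2855 bp
  10680 − 9329 = 1351 bp
Sorted largest to smallest: 2855, 1773, 1577, 1351, 1314, 1189, 621 bp.

2855, 1773, 1577, 1351, 1314, 1189, 621 bp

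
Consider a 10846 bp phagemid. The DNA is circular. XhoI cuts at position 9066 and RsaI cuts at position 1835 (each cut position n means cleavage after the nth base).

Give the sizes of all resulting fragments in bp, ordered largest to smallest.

7231, 3615 bp

Combined cut positions (sorted): 1835, 9066.
Circular molecule, 2 cuts → 2 fragments:
  9066 − 1835 = 7231 bp
  wrap: 10846 − 9066 + 1835 = 3615 bp
Sorted largest to smallest: 7231, 3615 bp.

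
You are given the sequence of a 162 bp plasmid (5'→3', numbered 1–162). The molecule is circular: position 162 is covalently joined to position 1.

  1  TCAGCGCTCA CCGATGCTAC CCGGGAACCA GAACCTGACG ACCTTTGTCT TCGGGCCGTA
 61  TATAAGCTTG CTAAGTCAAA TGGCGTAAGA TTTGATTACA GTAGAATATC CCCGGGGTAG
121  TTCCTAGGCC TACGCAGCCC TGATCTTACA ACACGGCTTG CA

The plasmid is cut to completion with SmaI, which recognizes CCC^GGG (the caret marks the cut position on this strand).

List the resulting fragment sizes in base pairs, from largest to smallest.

SmaI sites (CCCGGG) start at positions 20, 111.
SmaI cuts after base 3 of each site, so after positions 22, 113.
Circular molecule, 2 cuts → 2 fragments:
  23–113 → 91 bp
  114–162 then 1–22 → 49 + 22 = 71 bp
Sorted largest to smallest: 91, 71 bp.

91, 71 bp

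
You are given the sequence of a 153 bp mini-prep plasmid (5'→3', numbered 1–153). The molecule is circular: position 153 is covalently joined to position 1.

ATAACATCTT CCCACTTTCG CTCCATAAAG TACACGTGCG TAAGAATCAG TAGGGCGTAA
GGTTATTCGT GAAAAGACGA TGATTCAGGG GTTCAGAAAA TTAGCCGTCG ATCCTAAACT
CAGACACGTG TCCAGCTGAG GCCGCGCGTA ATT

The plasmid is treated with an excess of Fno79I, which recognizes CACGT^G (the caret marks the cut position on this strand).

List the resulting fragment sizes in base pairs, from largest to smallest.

Fno79I sites (CACGTG) start at positions 33, 125.
Fno79I cuts after base 5 of each site (before the last base), so after positions 37, 129.
Circular molecule, 2 cuts → 2 fragments:
  38–129 → 92 bp
  130–153 then 1–37 → 24 + 37 = 61 bp
Sorted largest to smallest: 92, 61 bp.

92, 61 bp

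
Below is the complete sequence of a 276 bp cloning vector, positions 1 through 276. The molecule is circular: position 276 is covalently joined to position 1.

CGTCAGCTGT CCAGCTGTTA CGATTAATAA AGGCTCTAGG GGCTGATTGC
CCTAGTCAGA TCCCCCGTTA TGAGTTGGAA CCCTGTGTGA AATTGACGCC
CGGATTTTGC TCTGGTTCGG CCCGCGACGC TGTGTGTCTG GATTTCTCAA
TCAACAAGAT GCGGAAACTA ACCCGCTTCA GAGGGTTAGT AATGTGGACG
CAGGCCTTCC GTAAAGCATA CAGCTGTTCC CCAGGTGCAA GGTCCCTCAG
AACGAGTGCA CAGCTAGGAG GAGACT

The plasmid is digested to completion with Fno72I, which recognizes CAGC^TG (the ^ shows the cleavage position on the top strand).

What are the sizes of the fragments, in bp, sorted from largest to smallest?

209, 59, 8 bp

Fno72I sites (CAGCTG) start at positions 4, 12, 221.
Fno72I cuts after base 4 of each site, so after positions 7, 15, 224.
Circular molecule, 3 cuts → 3 fragments:
  8–15 → 8 bp
  16–224 → 209 bp
  225–276 then 1–7 → 52 + 7 = 59 bp
Sorted largest to smallest: 209, 59, 8 bp.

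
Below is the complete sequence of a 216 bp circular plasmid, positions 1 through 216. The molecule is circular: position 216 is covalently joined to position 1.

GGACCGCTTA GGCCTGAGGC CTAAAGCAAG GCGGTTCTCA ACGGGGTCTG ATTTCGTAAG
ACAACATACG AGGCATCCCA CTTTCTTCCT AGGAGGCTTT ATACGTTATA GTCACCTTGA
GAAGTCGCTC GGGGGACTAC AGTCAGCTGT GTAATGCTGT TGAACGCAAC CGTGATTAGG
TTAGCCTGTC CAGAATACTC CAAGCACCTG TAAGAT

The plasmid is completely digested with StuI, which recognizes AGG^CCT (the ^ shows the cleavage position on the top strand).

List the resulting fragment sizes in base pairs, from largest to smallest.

209, 7 bp

StuI sites (AGGCCT) start at positions 10, 17.
StuI cuts after base 3 of each site, so after positions 12, 19.
Circular molecule, 2 cuts → 2 fragments:
  13–19 → 7 bp
  20–216 then 1–12 → 197 + 12 = 209 bp
Sorted largest to smallest: 209, 7 bp.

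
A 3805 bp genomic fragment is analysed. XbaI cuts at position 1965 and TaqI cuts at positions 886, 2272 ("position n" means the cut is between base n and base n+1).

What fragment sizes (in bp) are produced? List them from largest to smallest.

1533, 1079, 886, 307 bp

Combined cut positions (sorted): 886, 1965, 2272.
Linear molecule, 3 cuts → 4 fragments:
  886 − 0 = 886 bp
  1965 − 886 = 1079 bp
  2272 − 1965 = 307 bp
  3805 − 2272 = 1533 bp
Sorted largest to smallest: 1533, 1079, 886, 307 bp.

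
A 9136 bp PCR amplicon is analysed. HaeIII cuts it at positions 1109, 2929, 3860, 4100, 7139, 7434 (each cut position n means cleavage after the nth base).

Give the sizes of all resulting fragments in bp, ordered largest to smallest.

3039, 1820, 1702, 1109, 931, 295, 240 bp

Linear molecule, 6 cuts → 7 fragments:
  1109 − 0 = 1109 bp
  2929 − 1109 = 1820 bp
  3860 − 2929 = 931 bp
  4100 − 3860 = 240 bp
  7139 − 4100 = 3039 bp
  7434 − 7139 = 295 bp
  9136 − 7434 = 1702 bp
Sorted largest to smallest: 3039, 1820, 1702, 1109, 931, 295, 240 bp.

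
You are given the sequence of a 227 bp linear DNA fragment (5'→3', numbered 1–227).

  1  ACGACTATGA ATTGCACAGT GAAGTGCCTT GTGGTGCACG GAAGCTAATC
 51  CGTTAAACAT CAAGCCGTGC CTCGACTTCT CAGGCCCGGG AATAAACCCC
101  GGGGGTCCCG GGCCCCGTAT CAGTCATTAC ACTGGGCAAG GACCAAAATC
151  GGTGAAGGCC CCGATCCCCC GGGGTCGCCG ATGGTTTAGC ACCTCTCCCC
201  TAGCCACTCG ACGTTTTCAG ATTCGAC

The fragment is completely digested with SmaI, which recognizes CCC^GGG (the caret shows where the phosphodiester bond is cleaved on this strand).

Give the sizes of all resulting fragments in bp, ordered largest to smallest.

87, 61, 57, 13, 9 bp

SmaI sites (CCCGGG) start at positions 85, 98, 107, 168.
SmaI cuts after base 3 of each site, so after positions 87, 100, 109, 170.
Linear molecule, 4 cuts → 5 fragments:
  1–87 → 87 bp
  88–100 → 13 bp
  101–109 → 9 bp
  110–170 → 61 bp
  171–227 → 57 bp
Sorted largest to smallest: 87, 61, 57, 13, 9 bp.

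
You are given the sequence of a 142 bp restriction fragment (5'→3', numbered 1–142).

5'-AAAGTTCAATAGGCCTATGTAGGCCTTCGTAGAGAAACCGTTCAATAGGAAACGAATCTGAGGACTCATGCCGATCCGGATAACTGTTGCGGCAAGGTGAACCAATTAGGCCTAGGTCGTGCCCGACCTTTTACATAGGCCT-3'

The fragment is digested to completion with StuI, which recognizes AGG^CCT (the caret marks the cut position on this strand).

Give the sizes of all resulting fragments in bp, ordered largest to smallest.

StuI sites (AGGCCT) start at positions 11, 21, 108, 137.
StuI cuts after base 3 of each site, so after positions 13, 23, 110, 139.
Linear molecule, 4 cuts → 5 fragments:
  1–13 → 13 bp
  14–23 → 10 bp
  24–110 → 87 bp
  111–139 → 29 bp
  140–142 → 3 bp
Sorted largest to smallest: 87, 29, 13, 10, 3 bp.

87, 29, 13, 10, 3 bp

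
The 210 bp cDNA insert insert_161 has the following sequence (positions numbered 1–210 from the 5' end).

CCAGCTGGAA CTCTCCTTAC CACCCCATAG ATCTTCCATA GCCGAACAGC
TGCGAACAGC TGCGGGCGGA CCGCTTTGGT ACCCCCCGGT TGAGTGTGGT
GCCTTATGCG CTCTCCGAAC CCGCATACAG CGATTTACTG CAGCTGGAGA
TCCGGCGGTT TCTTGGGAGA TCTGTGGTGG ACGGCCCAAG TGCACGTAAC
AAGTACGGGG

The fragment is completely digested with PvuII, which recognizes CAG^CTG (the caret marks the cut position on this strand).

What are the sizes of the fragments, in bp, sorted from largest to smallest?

84, 67, 45, 10, 4 bp

PvuII sites (CAGCTG) start at positions 2, 47, 57, 141.
PvuII cuts after base 3 of each site, so after positions 4, 49, 59, 143.
Linear molecule, 4 cuts → 5 fragments:
  1–4 → 4 bp
  5–49 → 45 bp
  50–59 → 10 bp
  60–143 → 84 bp
  144–210 → 67 bp
Sorted largest to smallest: 84, 67, 45, 10, 4 bp.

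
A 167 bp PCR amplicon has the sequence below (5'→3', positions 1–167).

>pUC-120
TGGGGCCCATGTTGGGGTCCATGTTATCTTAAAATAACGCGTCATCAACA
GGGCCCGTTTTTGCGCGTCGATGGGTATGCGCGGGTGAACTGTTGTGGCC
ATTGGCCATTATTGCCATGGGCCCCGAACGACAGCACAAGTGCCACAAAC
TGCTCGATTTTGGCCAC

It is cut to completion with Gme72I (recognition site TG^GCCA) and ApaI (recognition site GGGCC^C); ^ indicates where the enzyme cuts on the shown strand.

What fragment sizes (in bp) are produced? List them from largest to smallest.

Gme72I sites (TGGCCA) start at positions 96, 103, 161.
Gme72I cuts after base 2 of each site, so after positions 97, 104, 162.
ApaI sites (GGGCCC) start at positions 3, 51, 119.
ApaI cuts after base 5 of each site (before the last base), so after positions 7, 55, 123.
Combined cut positions: 7, 55, 97, 104, 123, 162.
Linear molecule, 6 cuts → 7 fragments:
  1–7 → 7 bp
  8–55 → 48 bp
  56–97 → 42 bp
  98–104 → 7 bp
  105–123 → 19 bp
  124–162 → 39 bp
  163–167 → 5 bp
Sorted largest to smallest: 48, 42, 39, 19, 7, 7, 5 bp.

48, 42, 39, 19, 7, 7, 5 bp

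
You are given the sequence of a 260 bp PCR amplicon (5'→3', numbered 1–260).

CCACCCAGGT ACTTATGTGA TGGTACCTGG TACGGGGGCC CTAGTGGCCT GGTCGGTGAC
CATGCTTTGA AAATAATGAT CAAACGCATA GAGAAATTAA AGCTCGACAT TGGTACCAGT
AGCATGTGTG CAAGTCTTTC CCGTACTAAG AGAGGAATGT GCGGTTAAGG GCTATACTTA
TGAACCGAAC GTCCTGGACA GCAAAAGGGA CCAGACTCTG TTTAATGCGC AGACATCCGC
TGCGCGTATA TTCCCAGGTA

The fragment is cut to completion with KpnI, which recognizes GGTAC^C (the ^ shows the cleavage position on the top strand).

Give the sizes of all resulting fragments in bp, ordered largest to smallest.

144, 90, 26 bp

KpnI sites (GGTACC) start at positions 22, 112.
KpnI cuts after base 5 of each site (before the last base), so after positions 26, 116.
Linear molecule, 2 cuts → 3 fragments:
  1–26 → 26 bp
  27–116 → 90 bp
  117–260 → 144 bp
Sorted largest to smallest: 144, 90, 26 bp.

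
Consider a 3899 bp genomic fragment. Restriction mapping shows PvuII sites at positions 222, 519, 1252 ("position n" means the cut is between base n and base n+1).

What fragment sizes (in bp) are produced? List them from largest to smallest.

Linear molecule, 3 cuts → 4 fragments:
  222 − 0 = 222 bp
  519 − 222 = 297 bp
  1252 − 519 = 733 bp
  3899 − 1252 = 2647 bp
Sorted largest to smallest: 2647, 733, 297, 222 bp.

2647, 733, 297, 222 bp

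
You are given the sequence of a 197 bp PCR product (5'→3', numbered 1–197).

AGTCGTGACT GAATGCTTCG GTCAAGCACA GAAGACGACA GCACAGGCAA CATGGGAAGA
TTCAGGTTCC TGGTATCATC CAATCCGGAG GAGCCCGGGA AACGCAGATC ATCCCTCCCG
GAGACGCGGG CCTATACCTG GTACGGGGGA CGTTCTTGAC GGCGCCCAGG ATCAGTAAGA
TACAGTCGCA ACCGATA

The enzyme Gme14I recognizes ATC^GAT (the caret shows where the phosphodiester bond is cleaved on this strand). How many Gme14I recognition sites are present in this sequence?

0

No occurrence of ATCGAT is present in the sequence.
Gme14I does not cut: 0 sites.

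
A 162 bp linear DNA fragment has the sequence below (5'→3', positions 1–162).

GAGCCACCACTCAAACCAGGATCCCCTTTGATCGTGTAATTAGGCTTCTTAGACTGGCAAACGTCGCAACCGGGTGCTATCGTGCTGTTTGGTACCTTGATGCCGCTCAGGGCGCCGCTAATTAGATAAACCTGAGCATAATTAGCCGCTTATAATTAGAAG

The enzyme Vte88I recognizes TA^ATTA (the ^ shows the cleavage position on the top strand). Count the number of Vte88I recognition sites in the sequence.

TAATTA occurs starting at positions 37, 119, 139, 153.
Vte88I cuts at 4 sites.

4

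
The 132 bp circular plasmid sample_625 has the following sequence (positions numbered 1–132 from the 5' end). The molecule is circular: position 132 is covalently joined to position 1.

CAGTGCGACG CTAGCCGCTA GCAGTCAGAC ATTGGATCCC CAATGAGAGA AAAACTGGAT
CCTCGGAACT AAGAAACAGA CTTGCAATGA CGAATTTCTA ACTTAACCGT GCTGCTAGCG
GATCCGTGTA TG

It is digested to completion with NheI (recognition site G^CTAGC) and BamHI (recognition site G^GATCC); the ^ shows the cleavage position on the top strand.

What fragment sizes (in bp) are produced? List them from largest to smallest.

57, 23, 22, 17, 7, 6 bp

NheI sites (GCTAGC) start at positions 10, 17, 114.
NheI cuts after the first base of each site, so after positions 10, 17, 114.
BamHI sites (GGATCC) start at positions 34, 57, 120.
BamHI cuts after the first base of each site, so after positions 34, 57, 120.
Combined cut positions: 10, 17, 34, 57, 114, 120.
Circular molecule, 6 cuts → 6 fragments:
  11–17 → 7 bp
  18–34 → 17 bp
  35–57 → 23 bp
  58–114 → 57 bp
  115–120 → 6 bp
  121–132 then 1–10 → 12 + 10 = 22 bp
Sorted largest to smallest: 57, 23, 22, 17, 7, 6 bp.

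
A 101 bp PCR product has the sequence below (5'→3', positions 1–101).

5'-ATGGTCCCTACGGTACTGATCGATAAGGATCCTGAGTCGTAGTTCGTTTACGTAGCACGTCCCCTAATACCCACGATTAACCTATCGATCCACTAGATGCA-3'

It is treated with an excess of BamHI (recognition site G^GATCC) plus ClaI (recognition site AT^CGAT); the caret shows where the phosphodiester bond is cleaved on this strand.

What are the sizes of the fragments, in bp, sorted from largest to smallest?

58, 20, 16, 7 bp

The BamHI site (GGATCC) starts at position 27.
BamHI cuts after the first base of each site, so after position 27.
ClaI sites (ATCGAT) start at positions 19, 84.
ClaI cuts after base 2 of each site, so after positions 20, 85.
Combined cut positions: 20, 27, 85.
Linear molecule, 3 cuts → 4 fragments:
  1–20 → 20 bp
  21–27 → 7 bp
  28–85 → 58 bp
  86–101 → 16 bp
Sorted largest to smallest: 58, 20, 16, 7 bp.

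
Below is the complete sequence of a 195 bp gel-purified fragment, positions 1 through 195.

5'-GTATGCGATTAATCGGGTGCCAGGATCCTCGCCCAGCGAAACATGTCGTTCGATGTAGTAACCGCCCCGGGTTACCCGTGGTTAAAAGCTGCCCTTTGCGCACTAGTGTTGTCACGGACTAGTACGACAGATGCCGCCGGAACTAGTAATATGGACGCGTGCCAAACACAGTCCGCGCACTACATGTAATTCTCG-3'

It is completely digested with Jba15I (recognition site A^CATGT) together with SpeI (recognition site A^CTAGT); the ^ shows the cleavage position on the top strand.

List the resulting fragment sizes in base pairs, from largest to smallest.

61, 41, 40, 24, 16, 13 bp

Jba15I sites (ACATGT) start at positions 41, 182.
Jba15I cuts after the first base of each site, so after positions 41, 182.
SpeI sites (ACTAGT) start at positions 102, 118, 142.
SpeI cuts after the first base of each site, so after positions 102, 118, 142.
Combined cut positions: 41, 102, 118, 142, 182.
Linear molecule, 5 cuts → 6 fragments:
  1–41 → 41 bp
  42–102 → 61 bp
  103–118 → 16 bp
  119–142 → 24 bp
  143–182 → 40 bp
  183–195 → 13 bp
Sorted largest to smallest: 61, 41, 40, 24, 16, 13 bp.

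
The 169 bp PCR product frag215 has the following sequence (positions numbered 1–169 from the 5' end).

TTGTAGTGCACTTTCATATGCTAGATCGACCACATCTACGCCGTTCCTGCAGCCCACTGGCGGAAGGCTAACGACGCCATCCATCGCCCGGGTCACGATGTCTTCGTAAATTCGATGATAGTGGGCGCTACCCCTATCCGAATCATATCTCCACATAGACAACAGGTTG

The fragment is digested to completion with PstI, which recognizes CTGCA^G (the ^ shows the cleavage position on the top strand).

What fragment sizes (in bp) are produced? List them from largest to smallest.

The PstI site (CTGCAG) starts at position 47.
PstI cuts after base 5 of each site (before the last base), so after position 51.
Linear molecule, 1 cut → 2 fragments:
  1–51 → 51 bp
  52–169 → 118 bp
Sorted largest to smallest: 118, 51 bp.

118, 51 bp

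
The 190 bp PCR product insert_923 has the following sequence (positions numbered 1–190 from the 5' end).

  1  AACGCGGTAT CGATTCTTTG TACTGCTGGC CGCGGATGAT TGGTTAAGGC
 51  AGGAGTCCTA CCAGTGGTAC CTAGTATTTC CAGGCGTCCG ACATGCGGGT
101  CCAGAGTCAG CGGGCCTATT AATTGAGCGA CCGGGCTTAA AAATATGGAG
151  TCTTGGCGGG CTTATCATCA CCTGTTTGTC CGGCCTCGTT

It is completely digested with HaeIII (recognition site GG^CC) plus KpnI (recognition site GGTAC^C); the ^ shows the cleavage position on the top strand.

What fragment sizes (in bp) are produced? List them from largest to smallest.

HaeIII sites (GGCC) start at positions 28, 113, 182.
HaeIII cuts after base 2 of each site, so after positions 29, 114, 183.
The KpnI site (GGTACC) starts at position 66.
KpnI cuts after base 5 of each site (before the last base), so after position 70.
Combined cut positions: 29, 70, 114, 183.
Linear molecule, 4 cuts → 5 fragments:
  1–29 → 29 bp
  30–70 → 41 bp
  71–114 → 44 bp
  115–183 → 69 bp
  184–190 → 7 bp
Sorted largest to smallest: 69, 44, 41, 29, 7 bp.

69, 44, 41, 29, 7 bp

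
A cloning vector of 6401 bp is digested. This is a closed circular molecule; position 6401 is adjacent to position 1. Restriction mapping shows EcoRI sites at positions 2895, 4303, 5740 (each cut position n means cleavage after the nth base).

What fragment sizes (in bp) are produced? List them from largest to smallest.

Circular molecule, 3 cuts → 3 fragments:
  4303 − 2895 = 1408 bp
  5740 − 4303 = 1437 bp
  wrap: 6401 − 5740 + 2895 = 3556 bp
Sorted largest to smallest: 3556, 1437, 1408 bp.

3556, 1437, 1408 bp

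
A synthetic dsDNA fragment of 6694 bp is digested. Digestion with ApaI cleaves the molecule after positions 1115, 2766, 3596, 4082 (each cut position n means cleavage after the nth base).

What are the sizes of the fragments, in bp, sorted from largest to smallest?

2612, 1651, 1115, 830, 486 bp

Linear molecule, 4 cuts → 5 fragments:
  1115 − 0 = 1115 bp
  2766 − 1115 = 1651 bp
  3596 − 2766 = 830 bp
  4082 − 3596 = 486 bp
  6694 − 4082 = 2612 bp
Sorted largest to smallest: 2612, 1651, 1115, 830, 486 bp.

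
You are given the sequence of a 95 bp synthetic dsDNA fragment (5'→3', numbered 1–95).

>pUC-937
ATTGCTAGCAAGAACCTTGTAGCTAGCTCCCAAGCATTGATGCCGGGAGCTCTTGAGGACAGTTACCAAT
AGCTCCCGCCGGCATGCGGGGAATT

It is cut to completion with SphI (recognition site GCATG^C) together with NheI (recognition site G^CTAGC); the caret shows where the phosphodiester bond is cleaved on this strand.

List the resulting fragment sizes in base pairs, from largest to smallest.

The SphI site (GCATGC) starts at position 82.
SphI cuts after base 5 of each site (before the last base), so after position 86.
NheI sites (GCTAGC) start at positions 4, 22.
NheI cuts after the first base of each site, so after positions 4, 22.
Combined cut positions: 4, 22, 86.
Linear molecule, 3 cuts → 4 fragments:
  1–4 → 4 bp
  5–22 → 18 bp
  23–86 → 64 bp
  87–95 → 9 bp
Sorted largest to smallest: 64, 18, 9, 4 bp.

64, 18, 9, 4 bp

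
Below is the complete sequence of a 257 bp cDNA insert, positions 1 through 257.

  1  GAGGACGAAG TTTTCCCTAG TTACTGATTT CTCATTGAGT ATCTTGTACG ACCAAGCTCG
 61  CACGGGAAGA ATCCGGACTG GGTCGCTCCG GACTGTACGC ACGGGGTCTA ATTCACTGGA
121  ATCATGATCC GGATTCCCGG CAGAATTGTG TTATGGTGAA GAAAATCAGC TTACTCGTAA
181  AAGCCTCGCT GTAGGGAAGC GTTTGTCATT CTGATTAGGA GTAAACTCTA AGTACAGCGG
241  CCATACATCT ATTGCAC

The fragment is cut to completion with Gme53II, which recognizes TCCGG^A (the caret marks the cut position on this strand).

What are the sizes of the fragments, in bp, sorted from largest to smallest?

Gme53II sites (TCCGGA) start at positions 72, 87, 128.
Gme53II cuts after base 5 of each site (before the last base), so after positions 76, 91, 132.
Linear molecule, 3 cuts → 4 fragments:
  1–76 → 76 bp
  77–91 → 15 bp
  92–132 → 41 bp
  133–257 → 125 bp
Sorted largest to smallest: 125, 76, 41, 15 bp.

125, 76, 41, 15 bp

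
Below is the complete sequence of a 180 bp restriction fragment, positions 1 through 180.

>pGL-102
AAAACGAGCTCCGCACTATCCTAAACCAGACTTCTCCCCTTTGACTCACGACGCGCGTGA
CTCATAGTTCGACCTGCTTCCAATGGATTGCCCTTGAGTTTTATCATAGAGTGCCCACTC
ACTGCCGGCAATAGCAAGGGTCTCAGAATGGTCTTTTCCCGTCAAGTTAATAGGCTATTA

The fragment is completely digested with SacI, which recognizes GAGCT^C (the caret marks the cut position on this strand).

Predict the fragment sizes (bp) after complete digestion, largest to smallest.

The SacI site (GAGCTC) starts at position 6.
SacI cuts after base 5 of each site (before the last base), so after position 10.
Linear molecule, 1 cut → 2 fragments:
  1–10 → 10 bp
  11–180 → 170 bp
Sorted largest to smallest: 170, 10 bp.

170, 10 bp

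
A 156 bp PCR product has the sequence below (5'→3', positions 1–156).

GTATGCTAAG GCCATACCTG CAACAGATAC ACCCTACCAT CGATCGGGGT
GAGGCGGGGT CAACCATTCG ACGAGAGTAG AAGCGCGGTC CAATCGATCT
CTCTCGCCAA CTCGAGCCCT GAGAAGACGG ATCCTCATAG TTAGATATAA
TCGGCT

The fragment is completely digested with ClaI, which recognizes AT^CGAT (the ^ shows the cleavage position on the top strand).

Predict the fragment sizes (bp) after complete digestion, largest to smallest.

ClaI sites (ATCGAT) start at positions 39, 93.
ClaI cuts after base 2 of each site, so after positions 40, 94.
Linear molecule, 2 cuts → 3 fragments:
  1–40 → 40 bp
  41–94 → 54 bp
  95–156 → 62 bp
Sorted largest to smallest: 62, 54, 40 bp.

62, 54, 40 bp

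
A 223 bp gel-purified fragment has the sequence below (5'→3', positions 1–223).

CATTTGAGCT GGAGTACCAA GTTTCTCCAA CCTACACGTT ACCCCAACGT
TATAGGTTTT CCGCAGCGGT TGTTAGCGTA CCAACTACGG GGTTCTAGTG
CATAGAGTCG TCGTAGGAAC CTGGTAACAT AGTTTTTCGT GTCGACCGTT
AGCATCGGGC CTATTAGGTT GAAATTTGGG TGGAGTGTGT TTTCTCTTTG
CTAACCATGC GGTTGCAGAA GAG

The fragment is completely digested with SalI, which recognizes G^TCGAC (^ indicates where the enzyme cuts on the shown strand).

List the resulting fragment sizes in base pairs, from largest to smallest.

141, 82 bp

The SalI site (GTCGAC) starts at position 141.
SalI cuts after the first base of each site, so after position 141.
Linear molecule, 1 cut → 2 fragments:
  1–141 → 141 bp
  142–223 → 82 bp
Sorted largest to smallest: 141, 82 bp.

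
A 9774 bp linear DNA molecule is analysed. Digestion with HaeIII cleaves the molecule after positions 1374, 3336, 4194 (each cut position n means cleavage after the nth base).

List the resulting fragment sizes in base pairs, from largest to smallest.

5580, 1962, 1374, 858 bp

Linear molecule, 3 cuts → 4 fragments:
  1374 − 0 = 1374 bp
  3336 − 1374 = 1962 bp
  4194 − 3336 = 858 bp
  9774 − 4194 = 5580 bp
Sorted largest to smallest: 5580, 1962, 1374, 858 bp.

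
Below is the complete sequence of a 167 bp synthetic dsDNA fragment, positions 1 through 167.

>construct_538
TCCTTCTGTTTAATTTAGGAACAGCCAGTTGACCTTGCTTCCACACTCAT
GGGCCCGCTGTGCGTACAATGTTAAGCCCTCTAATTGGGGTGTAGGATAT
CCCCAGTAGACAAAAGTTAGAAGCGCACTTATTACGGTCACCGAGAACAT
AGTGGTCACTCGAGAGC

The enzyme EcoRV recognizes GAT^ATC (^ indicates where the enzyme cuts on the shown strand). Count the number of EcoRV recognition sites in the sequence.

1

GATATC occurs starting at position 96.
EcoRV cuts at 1 site.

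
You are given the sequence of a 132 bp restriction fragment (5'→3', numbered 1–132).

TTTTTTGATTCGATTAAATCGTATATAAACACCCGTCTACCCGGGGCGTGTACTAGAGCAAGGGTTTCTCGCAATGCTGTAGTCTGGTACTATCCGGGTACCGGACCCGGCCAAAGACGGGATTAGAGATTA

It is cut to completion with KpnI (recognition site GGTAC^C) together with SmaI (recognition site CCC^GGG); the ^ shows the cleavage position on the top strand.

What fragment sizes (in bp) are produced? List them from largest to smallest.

The KpnI site (GGTACC) starts at position 97.
KpnI cuts after base 5 of each site (before the last base), so after position 101.
The SmaI site (CCCGGG) starts at position 40.
SmaI cuts after base 3 of each site, so after position 42.
Combined cut positions: 42, 101.
Linear molecule, 2 cuts → 3 fragments:
  1–42 → 42 bp
  43–101 → 59 bp
  102–132 → 31 bp
Sorted largest to smallest: 59, 42, 31 bp.

59, 42, 31 bp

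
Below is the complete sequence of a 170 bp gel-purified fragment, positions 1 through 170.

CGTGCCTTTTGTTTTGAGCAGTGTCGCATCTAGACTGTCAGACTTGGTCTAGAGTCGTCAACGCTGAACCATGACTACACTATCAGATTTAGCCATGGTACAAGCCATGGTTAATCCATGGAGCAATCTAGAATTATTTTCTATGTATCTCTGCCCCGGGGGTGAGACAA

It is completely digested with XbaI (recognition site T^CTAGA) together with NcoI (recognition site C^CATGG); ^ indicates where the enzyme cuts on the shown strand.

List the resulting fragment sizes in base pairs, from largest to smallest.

45, 43, 29, 19, 12, 11, 11 bp

XbaI sites (TCTAGA) start at positions 29, 48, 127.
XbaI cuts after the first base of each site, so after positions 29, 48, 127.
NcoI sites (CCATGG) start at positions 93, 105, 116.
NcoI cuts after the first base of each site, so after positions 93, 105, 116.
Combined cut positions: 29, 48, 93, 105, 116, 127.
Linear molecule, 6 cuts → 7 fragments:
  1–29 → 29 bp
  30–48 → 19 bp
  49–93 → 45 bp
  94–105 → 12 bp
  106–116 → 11 bp
  117–127 → 11 bp
  128–170 → 43 bp
Sorted largest to smallest: 45, 43, 29, 19, 12, 11, 11 bp.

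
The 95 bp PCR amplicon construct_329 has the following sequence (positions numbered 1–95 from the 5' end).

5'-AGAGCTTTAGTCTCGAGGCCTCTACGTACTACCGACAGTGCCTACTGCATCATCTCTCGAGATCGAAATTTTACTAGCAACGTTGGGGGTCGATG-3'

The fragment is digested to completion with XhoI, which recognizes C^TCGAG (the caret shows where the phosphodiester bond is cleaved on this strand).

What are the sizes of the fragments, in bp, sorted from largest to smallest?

XhoI sites (CTCGAG) start at positions 12, 56.
XhoI cuts after the first base of each site, so after positions 12, 56.
Linear molecule, 2 cuts → 3 fragments:
  1–12 → 12 bp
  13–56 → 44 bp
  57–95 → 39 bp
Sorted largest to smallest: 44, 39, 12 bp.

44, 39, 12 bp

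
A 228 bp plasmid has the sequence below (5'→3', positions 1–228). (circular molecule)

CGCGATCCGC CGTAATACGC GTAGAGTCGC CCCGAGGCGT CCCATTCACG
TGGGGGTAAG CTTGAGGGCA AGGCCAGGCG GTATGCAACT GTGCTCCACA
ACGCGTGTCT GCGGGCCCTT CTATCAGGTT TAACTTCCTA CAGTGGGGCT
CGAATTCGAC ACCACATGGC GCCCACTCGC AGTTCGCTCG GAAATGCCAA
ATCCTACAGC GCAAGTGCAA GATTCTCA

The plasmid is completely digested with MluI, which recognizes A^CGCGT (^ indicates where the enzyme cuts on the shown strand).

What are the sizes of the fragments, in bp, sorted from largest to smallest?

144, 84 bp

MluI sites (ACGCGT) start at positions 17, 101.
MluI cuts after the first base of each site, so after positions 17, 101.
Circular molecule, 2 cuts → 2 fragments:
  18–101 → 84 bp
  102–228 then 1–17 → 127 + 17 = 144 bp
Sorted largest to smallest: 144, 84 bp.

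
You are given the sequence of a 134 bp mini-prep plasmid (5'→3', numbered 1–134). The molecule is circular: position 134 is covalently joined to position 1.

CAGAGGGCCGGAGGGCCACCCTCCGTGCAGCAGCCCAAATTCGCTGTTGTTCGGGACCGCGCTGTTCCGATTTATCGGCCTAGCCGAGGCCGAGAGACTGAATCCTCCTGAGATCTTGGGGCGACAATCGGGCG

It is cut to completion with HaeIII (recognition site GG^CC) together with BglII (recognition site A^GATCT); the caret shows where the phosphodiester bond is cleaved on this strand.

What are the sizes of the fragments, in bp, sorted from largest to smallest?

HaeIII sites (GGCC) start at positions 6, 14, 77, 88.
HaeIII cuts after base 2 of each site, so after positions 7, 15, 78, 89.
The BglII site (AGATCT) starts at position 111.
BglII cuts after the first base of each site, so after position 111.
Combined cut positions: 7, 15, 78, 89, 111.
Circular molecule, 5 cuts → 5 fragments:
  8–15 → 8 bp
  16–78 → 63 bp
  79–89 → 11 bp
  90–111 → 22 bp
  112–134 then 1–7 → 23 + 7 = 30 bp
Sorted largest to smallest: 63, 30, 22, 11, 8 bp.

63, 30, 22, 11, 8 bp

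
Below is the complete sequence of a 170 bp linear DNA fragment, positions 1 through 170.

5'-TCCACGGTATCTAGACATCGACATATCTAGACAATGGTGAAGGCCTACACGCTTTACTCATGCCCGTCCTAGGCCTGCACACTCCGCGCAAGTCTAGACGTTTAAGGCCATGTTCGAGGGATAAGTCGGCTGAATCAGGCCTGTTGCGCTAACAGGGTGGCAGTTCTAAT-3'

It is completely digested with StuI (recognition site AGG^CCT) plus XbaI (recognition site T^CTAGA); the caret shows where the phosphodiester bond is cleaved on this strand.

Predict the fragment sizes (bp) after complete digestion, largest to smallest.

46, 31, 30, 20, 17, 16, 10 bp

StuI sites (AGGCCT) start at positions 41, 71, 137.
StuI cuts after base 3 of each site, so after positions 43, 73, 139.
XbaI sites (TCTAGA) start at positions 10, 26, 93.
XbaI cuts after the first base of each site, so after positions 10, 26, 93.
Combined cut positions: 10, 26, 43, 73, 93, 139.
Linear molecule, 6 cuts → 7 fragments:
  1–10 → 10 bp
  11–26 → 16 bp
  27–43 → 17 bp
  44–73 → 30 bp
  74–93 → 20 bp
  94–139 → 46 bp
  140–170 → 31 bp
Sorted largest to smallest: 46, 31, 30, 20, 17, 16, 10 bp.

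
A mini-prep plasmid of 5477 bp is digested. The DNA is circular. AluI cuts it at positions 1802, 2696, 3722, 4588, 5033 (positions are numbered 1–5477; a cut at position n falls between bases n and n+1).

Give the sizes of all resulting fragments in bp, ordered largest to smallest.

2246, 1026, 894, 866, 445 bp

Circular molecule, 5 cuts → 5 fragments:
  2696 − 1802 = 894 bp
  3722 − 2696 = 1026 bp
  4588 − 3722 = 866 bp
  5033 − 4588 = 445 bp
  wrap: 5477 − 5033 + 1802 = 2246 bp
Sorted largest to smallest: 2246, 1026, 894, 866, 445 bp.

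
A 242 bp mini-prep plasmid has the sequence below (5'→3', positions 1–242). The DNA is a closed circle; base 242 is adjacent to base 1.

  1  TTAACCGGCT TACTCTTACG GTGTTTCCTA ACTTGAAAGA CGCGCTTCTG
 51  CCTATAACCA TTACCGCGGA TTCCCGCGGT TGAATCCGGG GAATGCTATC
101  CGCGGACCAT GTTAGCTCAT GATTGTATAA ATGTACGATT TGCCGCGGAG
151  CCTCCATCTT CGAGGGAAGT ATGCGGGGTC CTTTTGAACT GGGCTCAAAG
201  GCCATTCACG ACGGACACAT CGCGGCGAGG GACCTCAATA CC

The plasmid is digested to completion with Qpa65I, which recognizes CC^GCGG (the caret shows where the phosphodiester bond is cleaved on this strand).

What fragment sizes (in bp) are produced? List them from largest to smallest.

163, 43, 26, 10 bp

Qpa65I sites (CCGCGG) start at positions 64, 74, 100, 143.
Qpa65I cuts after base 2 of each site, so after positions 65, 75, 101, 144.
Circular molecule, 4 cuts → 4 fragments:
  66–75 → 10 bp
  76–101 → 26 bp
  102–144 → 43 bp
  145–242 then 1–65 → 98 + 65 = 163 bp
Sorted largest to smallest: 163, 43, 26, 10 bp.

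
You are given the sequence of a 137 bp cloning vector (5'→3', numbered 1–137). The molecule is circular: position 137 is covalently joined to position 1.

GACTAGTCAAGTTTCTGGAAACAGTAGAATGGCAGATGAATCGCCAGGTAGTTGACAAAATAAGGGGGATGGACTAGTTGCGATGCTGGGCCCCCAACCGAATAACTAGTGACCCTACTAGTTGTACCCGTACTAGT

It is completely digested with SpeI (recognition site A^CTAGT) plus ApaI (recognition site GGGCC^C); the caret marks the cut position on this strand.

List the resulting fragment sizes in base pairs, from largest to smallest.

71, 19, 15, 13, 12, 7 bp

SpeI sites (ACTAGT) start at positions 2, 73, 105, 117, 132.
SpeI cuts after the first base of each site, so after positions 2, 73, 105, 117, 132.
The ApaI site (GGGCCC) starts at position 88.
ApaI cuts after base 5 of each site (before the last base), so after position 92.
Combined cut positions: 2, 73, 92, 105, 117, 132.
Circular molecule, 6 cuts → 6 fragments:
  3–73 → 71 bp
  74–92 → 19 bp
  93–105 → 13 bp
  106–117 → 12 bp
  118–132 → 15 bp
  133–137 then 1–2 → 5 + 2 = 7 bp
Sorted largest to smallest: 71, 19, 15, 13, 12, 7 bp.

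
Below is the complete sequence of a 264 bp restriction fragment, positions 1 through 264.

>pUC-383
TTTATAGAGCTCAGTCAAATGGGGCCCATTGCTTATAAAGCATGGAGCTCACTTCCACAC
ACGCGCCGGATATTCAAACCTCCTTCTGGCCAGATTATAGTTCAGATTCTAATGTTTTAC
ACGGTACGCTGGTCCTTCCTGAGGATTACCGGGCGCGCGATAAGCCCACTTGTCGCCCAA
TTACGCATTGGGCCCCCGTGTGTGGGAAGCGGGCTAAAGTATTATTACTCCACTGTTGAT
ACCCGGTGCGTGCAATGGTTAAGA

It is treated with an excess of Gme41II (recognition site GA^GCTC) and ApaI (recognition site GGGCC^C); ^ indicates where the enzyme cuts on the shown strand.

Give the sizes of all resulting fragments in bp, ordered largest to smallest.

Gme41II sites (GAGCTC) start at positions 7, 45.
Gme41II cuts after base 2 of each site, so after positions 8, 46.
ApaI sites (GGGCCC) start at positions 22, 190.
ApaI cuts after base 5 of each site (before the last base), so after positions 26, 194.
Combined cut positions: 8, 26, 46, 194.
Linear molecule, 4 cuts → 5 fragments:
  1–8 → 8 bp
  9–26 → 18 bp
  27–46 → 20 bp
  47–194 → 148 bp
  195–264 → 70 bp
Sorted largest to smallest: 148, 70, 20, 18, 8 bp.

148, 70, 20, 18, 8 bp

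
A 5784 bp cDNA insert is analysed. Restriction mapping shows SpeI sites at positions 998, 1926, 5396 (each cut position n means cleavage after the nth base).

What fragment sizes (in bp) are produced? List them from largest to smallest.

3470, 998, 928, 388 bp

Linear molecule, 3 cuts → 4 fragments:
  998 − 0 = 998 bp
  1926 − 998 = 928 bp
  5396 − 1926 = 3470 bp
  5784 − 5396 = 388 bp
Sorted largest to smallest: 3470, 998, 928, 388 bp.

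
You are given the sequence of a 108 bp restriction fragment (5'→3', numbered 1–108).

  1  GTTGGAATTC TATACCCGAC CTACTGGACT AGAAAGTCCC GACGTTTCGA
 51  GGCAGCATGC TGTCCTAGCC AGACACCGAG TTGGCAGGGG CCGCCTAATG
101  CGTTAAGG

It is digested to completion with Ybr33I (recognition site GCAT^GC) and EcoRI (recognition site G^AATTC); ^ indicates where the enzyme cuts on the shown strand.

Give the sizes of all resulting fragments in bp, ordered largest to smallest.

The Ybr33I site (GCATGC) starts at position 55.
Ybr33I cuts after base 4 of each site, so after position 58.
The EcoRI site (GAATTC) starts at position 5.
EcoRI cuts after the first base of each site, so after position 5.
Combined cut positions: 5, 58.
Linear molecule, 2 cuts → 3 fragments:
  1–5 → 5 bp
  6–58 → 53 bp
  59–108 → 50 bp
Sorted largest to smallest: 53, 50, 5 bp.

53, 50, 5 bp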